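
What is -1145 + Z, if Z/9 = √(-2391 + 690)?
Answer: -1145 + 81*I*√21 ≈ -1145.0 + 371.19*I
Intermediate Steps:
Z = 81*I*√21 (Z = 9*√(-2391 + 690) = 9*√(-1701) = 9*(9*I*√21) = 81*I*√21 ≈ 371.19*I)
-1145 + Z = -1145 + 81*I*√21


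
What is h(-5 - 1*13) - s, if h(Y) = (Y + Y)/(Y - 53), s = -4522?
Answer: 321098/71 ≈ 4522.5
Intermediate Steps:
h(Y) = 2*Y/(-53 + Y) (h(Y) = (2*Y)/(-53 + Y) = 2*Y/(-53 + Y))
h(-5 - 1*13) - s = 2*(-5 - 1*13)/(-53 + (-5 - 1*13)) - 1*(-4522) = 2*(-5 - 13)/(-53 + (-5 - 13)) + 4522 = 2*(-18)/(-53 - 18) + 4522 = 2*(-18)/(-71) + 4522 = 2*(-18)*(-1/71) + 4522 = 36/71 + 4522 = 321098/71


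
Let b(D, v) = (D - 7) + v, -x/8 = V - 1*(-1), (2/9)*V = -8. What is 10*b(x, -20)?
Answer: 2530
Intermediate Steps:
V = -36 (V = (9/2)*(-8) = -36)
x = 280 (x = -8*(-36 - 1*(-1)) = -8*(-36 + 1) = -8*(-35) = 280)
b(D, v) = -7 + D + v (b(D, v) = (-7 + D) + v = -7 + D + v)
10*b(x, -20) = 10*(-7 + 280 - 20) = 10*253 = 2530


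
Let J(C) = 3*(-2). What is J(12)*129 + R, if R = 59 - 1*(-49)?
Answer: -666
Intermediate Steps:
J(C) = -6
R = 108 (R = 59 + 49 = 108)
J(12)*129 + R = -6*129 + 108 = -774 + 108 = -666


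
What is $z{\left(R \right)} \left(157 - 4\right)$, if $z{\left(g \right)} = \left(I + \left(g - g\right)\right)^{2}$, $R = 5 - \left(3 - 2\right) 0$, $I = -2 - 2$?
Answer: $2448$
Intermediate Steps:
$I = -4$
$R = 5$ ($R = 5 - 1 \cdot 0 = 5 - 0 = 5 + 0 = 5$)
$z{\left(g \right)} = 16$ ($z{\left(g \right)} = \left(-4 + \left(g - g\right)\right)^{2} = \left(-4 + 0\right)^{2} = \left(-4\right)^{2} = 16$)
$z{\left(R \right)} \left(157 - 4\right) = 16 \left(157 - 4\right) = 16 \cdot 153 = 2448$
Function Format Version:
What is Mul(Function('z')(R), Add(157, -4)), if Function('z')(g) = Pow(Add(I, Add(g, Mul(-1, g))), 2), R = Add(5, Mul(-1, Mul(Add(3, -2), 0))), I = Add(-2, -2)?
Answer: 2448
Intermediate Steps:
I = -4
R = 5 (R = Add(5, Mul(-1, Mul(1, 0))) = Add(5, Mul(-1, 0)) = Add(5, 0) = 5)
Function('z')(g) = 16 (Function('z')(g) = Pow(Add(-4, Add(g, Mul(-1, g))), 2) = Pow(Add(-4, 0), 2) = Pow(-4, 2) = 16)
Mul(Function('z')(R), Add(157, -4)) = Mul(16, Add(157, -4)) = Mul(16, 153) = 2448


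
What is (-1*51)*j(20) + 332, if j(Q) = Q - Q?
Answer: 332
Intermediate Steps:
j(Q) = 0
(-1*51)*j(20) + 332 = -1*51*0 + 332 = -51*0 + 332 = 0 + 332 = 332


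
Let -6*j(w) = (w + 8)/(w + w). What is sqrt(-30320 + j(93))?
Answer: I*sqrt(1048953851)/186 ≈ 174.13*I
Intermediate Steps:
j(w) = -(8 + w)/(12*w) (j(w) = -(w + 8)/(6*(w + w)) = -(8 + w)/(6*(2*w)) = -(8 + w)*1/(2*w)/6 = -(8 + w)/(12*w))
sqrt(-30320 + j(93)) = sqrt(-30320 + (1/12)*(-8 - 1*93)/93) = sqrt(-30320 + (1/12)*(1/93)*(-8 - 93)) = sqrt(-30320 + (1/12)*(1/93)*(-101)) = sqrt(-30320 - 101/1116) = sqrt(-33837221/1116) = I*sqrt(1048953851)/186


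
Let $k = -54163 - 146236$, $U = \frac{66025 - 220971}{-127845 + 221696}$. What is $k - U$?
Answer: $- \frac{18807491603}{93851} \approx -2.004 \cdot 10^{5}$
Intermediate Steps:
$U = - \frac{154946}{93851} \approx -1.651$
$k = -200399$
$k - U = -200399 - - \frac{154946}{93851} = -200399 + \frac{154946}{93851} = - \frac{18807491603}{93851}$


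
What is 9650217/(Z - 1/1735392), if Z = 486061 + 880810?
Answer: 16746909380064/2372056998431 ≈ 7.0601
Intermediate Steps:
Z = 1366871
9650217/(Z - 1/1735392) = 9650217/(1366871 - 1/1735392) = 9650217/(2372056998431/1735392) = 9650217*(1735392/2372056998431) = 16746909380064/2372056998431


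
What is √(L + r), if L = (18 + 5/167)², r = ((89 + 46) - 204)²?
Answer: 5*√5673826/167 ≈ 71.317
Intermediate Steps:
r = 4761 (r = (135 - 204)² = (-69)² = 4761)
L = 9066121/27889 (L = (18 + 5*(1/167))² = (18 + 5/167)² = (3011/167)² = 9066121/27889 ≈ 325.08)
√(L + r) = √(9066121/27889 + 4761) = √(141845650/27889) = 5*√5673826/167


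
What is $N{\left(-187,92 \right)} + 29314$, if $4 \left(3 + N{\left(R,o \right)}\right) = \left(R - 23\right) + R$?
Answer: $\frac{116847}{4} \approx 29212.0$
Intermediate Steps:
$N{\left(R,o \right)} = - \frac{35}{4} + \frac{R}{2}$ ($N{\left(R,o \right)} = -3 + \frac{\left(R - 23\right) + R}{4} = -3 + \frac{\left(-23 + R\right) + R}{4} = -3 + \frac{-23 + 2 R}{4} = -3 + \left(- \frac{23}{4} + \frac{R}{2}\right) = - \frac{35}{4} + \frac{R}{2}$)
$N{\left(-187,92 \right)} + 29314 = \left(- \frac{35}{4} + \frac{1}{2} \left(-187\right)\right) + 29314 = \left(- \frac{35}{4} - \frac{187}{2}\right) + 29314 = - \frac{409}{4} + 29314 = \frac{116847}{4}$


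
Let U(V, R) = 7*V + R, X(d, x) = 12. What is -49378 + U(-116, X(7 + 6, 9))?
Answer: -50178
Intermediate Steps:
U(V, R) = R + 7*V
-49378 + U(-116, X(7 + 6, 9)) = -49378 + (12 + 7*(-116)) = -49378 + (12 - 812) = -49378 - 800 = -50178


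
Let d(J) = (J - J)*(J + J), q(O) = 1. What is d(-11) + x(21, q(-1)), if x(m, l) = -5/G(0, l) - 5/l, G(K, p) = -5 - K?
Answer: -4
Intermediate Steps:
x(m, l) = 1 - 5/l (x(m, l) = -5/(-5 - 1*0) - 5/l = -5/(-5 + 0) - 5/l = -5/(-5) - 5/l = -5*(-⅕) - 5/l = 1 - 5/l)
d(J) = 0 (d(J) = 0*(2*J) = 0)
d(-11) + x(21, q(-1)) = 0 + (-5 + 1)/1 = 0 + 1*(-4) = 0 - 4 = -4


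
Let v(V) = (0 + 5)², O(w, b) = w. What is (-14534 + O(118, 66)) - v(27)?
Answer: -14441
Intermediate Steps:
v(V) = 25 (v(V) = 5² = 25)
(-14534 + O(118, 66)) - v(27) = (-14534 + 118) - 1*25 = -14416 - 25 = -14441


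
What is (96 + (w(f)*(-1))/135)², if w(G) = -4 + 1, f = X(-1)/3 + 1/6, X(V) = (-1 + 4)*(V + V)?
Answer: 18671041/2025 ≈ 9220.3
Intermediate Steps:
X(V) = 6*V (X(V) = 3*(2*V) = 6*V)
f = -11/6 (f = (6*(-1))/3 + 1/6 = -6*⅓ + 1*(⅙) = -2 + ⅙ = -11/6 ≈ -1.8333)
w(G) = -3
(96 + (w(f)*(-1))/135)² = (96 - 3*(-1)/135)² = (96 + 3*(1/135))² = (96 + 1/45)² = (4321/45)² = 18671041/2025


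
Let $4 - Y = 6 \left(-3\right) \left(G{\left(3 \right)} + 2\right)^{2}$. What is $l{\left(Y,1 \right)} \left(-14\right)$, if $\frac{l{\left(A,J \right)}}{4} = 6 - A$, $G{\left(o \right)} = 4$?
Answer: $36176$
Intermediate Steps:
$Y = 652$ ($Y = 4 - 6 \left(-3\right) \left(4 + 2\right)^{2} = 4 - - 18 \cdot 6^{2} = 4 - \left(-18\right) 36 = 4 - -648 = 4 + 648 = 652$)
$l{\left(A,J \right)} = 24 - 4 A$ ($l{\left(A,J \right)} = 4 \left(6 - A\right) = 24 - 4 A$)
$l{\left(Y,1 \right)} \left(-14\right) = \left(24 - 2608\right) \left(-14\right) = \left(-2584\right) \left(-14\right) = 36176$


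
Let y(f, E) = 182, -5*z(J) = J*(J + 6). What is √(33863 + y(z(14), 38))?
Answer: √34045 ≈ 184.51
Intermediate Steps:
z(J) = -J*(6 + J)/5 (z(J) = -J*(J + 6)/5 = -J*(6 + J)/5)
√(33863 + y(z(14), 38)) = √(33863 + 182) = √34045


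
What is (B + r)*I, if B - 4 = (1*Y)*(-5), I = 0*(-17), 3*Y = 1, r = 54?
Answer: 0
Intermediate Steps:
Y = 1/3 (Y = (1/3)*1 = 1/3 ≈ 0.33333)
I = 0
B = 7/3 (B = 4 + (1*(1/3))*(-5) = 4 + (1/3)*(-5) = 4 - 5/3 = 7/3 ≈ 2.3333)
(B + r)*I = (7/3 + 54)*0 = (169/3)*0 = 0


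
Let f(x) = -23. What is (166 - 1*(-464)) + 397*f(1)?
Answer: -8501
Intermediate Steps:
(166 - 1*(-464)) + 397*f(1) = (166 - 1*(-464)) + 397*(-23) = (166 + 464) - 9131 = 630 - 9131 = -8501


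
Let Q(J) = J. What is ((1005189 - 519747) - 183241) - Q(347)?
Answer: 301854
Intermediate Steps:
((1005189 - 519747) - 183241) - Q(347) = ((1005189 - 519747) - 183241) - 1*347 = (485442 - 183241) - 347 = 302201 - 347 = 301854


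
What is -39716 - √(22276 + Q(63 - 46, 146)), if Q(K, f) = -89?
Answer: -39716 - √22187 ≈ -39865.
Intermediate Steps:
-39716 - √(22276 + Q(63 - 46, 146)) = -39716 - √(22276 - 89) = -39716 - √22187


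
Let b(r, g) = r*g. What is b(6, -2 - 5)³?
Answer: -74088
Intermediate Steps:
b(r, g) = g*r
b(6, -2 - 5)³ = ((-2 - 5)*6)³ = (-7*6)³ = (-42)³ = -74088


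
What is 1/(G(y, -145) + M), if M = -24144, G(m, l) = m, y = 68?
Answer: -1/24076 ≈ -4.1535e-5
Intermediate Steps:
1/(G(y, -145) + M) = 1/(68 - 24144) = 1/(-24076) = -1/24076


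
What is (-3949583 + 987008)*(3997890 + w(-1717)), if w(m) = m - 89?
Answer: -11838698556300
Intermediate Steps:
w(m) = -89 + m
(-3949583 + 987008)*(3997890 + w(-1717)) = (-3949583 + 987008)*(3997890 + (-89 - 1717)) = -2962575*(3997890 - 1806) = -2962575*3996084 = -11838698556300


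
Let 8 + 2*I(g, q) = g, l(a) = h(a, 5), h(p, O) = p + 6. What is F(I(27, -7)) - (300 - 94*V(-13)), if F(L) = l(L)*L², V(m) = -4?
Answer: 5783/8 ≈ 722.88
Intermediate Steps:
h(p, O) = 6 + p
l(a) = 6 + a
I(g, q) = -4 + g/2
F(L) = L²*(6 + L) (F(L) = (6 + L)*L² = L²*(6 + L))
F(I(27, -7)) - (300 - 94*V(-13)) = (-4 + (½)*27)²*(6 + (-4 + (½)*27)) - (300 - 94*(-4)) = (-4 + 27/2)²*(6 + (-4 + 27/2)) - (300 + 376) = (19/2)²*(6 + 19/2) - 1*676 = (361/4)*(31/2) - 676 = 11191/8 - 676 = 5783/8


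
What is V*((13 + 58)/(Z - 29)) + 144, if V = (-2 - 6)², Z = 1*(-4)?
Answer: 208/33 ≈ 6.3030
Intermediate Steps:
Z = -4
V = 64 (V = (-8)² = 64)
V*((13 + 58)/(Z - 29)) + 144 = 64*((13 + 58)/(-4 - 29)) + 144 = 64*(71/(-33)) + 144 = 64*(71*(-1/33)) + 144 = 64*(-71/33) + 144 = -4544/33 + 144 = 208/33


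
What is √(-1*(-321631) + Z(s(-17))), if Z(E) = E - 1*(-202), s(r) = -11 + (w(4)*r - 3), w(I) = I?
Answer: √321751 ≈ 567.23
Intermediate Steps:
s(r) = -14 + 4*r (s(r) = -11 + (4*r - 3) = -11 + (-3 + 4*r) = -14 + 4*r)
Z(E) = 202 + E (Z(E) = E + 202 = 202 + E)
√(-1*(-321631) + Z(s(-17))) = √(-1*(-321631) + (202 + (-14 + 4*(-17)))) = √(321631 + (202 + (-14 - 68))) = √(321631 + (202 - 82)) = √(321631 + 120) = √321751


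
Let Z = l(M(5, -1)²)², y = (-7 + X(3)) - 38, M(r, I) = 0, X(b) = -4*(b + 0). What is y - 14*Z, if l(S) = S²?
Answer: -57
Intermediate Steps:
X(b) = -4*b
y = -57 (y = (-7 - 4*3) - 38 = (-7 - 12) - 38 = -19 - 38 = -57)
Z = 0 (Z = ((0²)²)² = (0²)² = 0² = 0)
y - 14*Z = -57 - 14*0 = -57 + 0 = -57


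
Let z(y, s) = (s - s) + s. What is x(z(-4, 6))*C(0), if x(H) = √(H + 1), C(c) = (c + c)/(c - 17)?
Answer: 0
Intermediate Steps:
C(c) = 2*c/(-17 + c) (C(c) = (2*c)/(-17 + c) = 2*c/(-17 + c))
z(y, s) = s (z(y, s) = 0 + s = s)
x(H) = √(1 + H)
x(z(-4, 6))*C(0) = √(1 + 6)*(2*0/(-17 + 0)) = √7*(2*0/(-17)) = √7*(2*0*(-1/17)) = √7*0 = 0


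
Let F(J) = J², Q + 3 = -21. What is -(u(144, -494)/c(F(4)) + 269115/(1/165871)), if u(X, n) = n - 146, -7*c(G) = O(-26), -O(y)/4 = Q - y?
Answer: -44638373605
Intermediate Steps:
Q = -24 (Q = -3 - 21 = -24)
O(y) = 96 + 4*y (O(y) = -4*(-24 - y) = 96 + 4*y)
c(G) = 8/7 (c(G) = -(96 + 4*(-26))/7 = -(96 - 104)/7 = -⅐*(-8) = 8/7)
u(X, n) = -146 + n
-(u(144, -494)/c(F(4)) + 269115/(1/165871)) = -((-146 - 494)/(8/7) + 269115/(1/165871)) = -(-640*7/8 + 269115/(1/165871)) = -(-560 + 269115*165871) = -(-560 + 44638374165) = -1*44638373605 = -44638373605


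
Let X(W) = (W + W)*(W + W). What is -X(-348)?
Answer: -484416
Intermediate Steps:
X(W) = 4*W² (X(W) = (2*W)*(2*W) = 4*W²)
-X(-348) = -4*(-348)² = -4*121104 = -1*484416 = -484416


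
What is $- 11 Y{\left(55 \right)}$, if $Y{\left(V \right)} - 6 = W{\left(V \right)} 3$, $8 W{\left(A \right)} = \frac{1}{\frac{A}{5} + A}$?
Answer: $- \frac{1057}{16} \approx -66.063$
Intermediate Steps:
$W{\left(A \right)} = \frac{5}{48 A}$ ($W{\left(A \right)} = \frac{1}{8 \left(\frac{A}{5} + A\right)} = \frac{1}{8 \frac{6 A}{5}} = \frac{\frac{5}{6} \frac{1}{A}}{8} = \frac{5}{48 A}$)
$Y{\left(V \right)} = 6 + \frac{5}{16 V}$ ($Y{\left(V \right)} = 6 + \frac{5}{48 V} 3 = 6 + \frac{5}{16 V}$)
$- 11 Y{\left(55 \right)} = - 11 \left(6 + \frac{5}{16 \cdot 55}\right) = - 11 \left(6 + \frac{5}{16} \cdot \frac{1}{55}\right) = - 11 \left(6 + \frac{1}{176}\right) = \left(-11\right) \frac{1057}{176} = - \frac{1057}{16}$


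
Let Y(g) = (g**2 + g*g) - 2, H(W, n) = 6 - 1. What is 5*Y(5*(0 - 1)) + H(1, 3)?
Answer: 245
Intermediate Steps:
H(W, n) = 5
Y(g) = -2 + 2*g**2 (Y(g) = (g**2 + g**2) - 2 = 2*g**2 - 2 = -2 + 2*g**2)
5*Y(5*(0 - 1)) + H(1, 3) = 5*(-2 + 2*(5*(0 - 1))**2) + 5 = 5*(-2 + 2*(5*(-1))**2) + 5 = 5*(-2 + 2*(-5)**2) + 5 = 5*(-2 + 2*25) + 5 = 5*(-2 + 50) + 5 = 5*48 + 5 = 240 + 5 = 245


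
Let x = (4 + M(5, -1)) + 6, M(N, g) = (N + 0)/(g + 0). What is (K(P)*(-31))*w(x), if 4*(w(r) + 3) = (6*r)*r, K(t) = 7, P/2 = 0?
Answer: -14973/2 ≈ -7486.5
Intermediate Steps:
P = 0 (P = 2*0 = 0)
M(N, g) = N/g
x = 5 (x = (4 + 5/(-1)) + 6 = (4 + 5*(-1)) + 6 = (4 - 5) + 6 = -1 + 6 = 5)
w(r) = -3 + 3*r²/2 (w(r) = -3 + ((6*r)*r)/4 = -3 + (6*r²)/4 = -3 + 3*r²/2)
(K(P)*(-31))*w(x) = (7*(-31))*(-3 + (3/2)*5²) = -217*(-3 + (3/2)*25) = -217*(-3 + 75/2) = -217*69/2 = -14973/2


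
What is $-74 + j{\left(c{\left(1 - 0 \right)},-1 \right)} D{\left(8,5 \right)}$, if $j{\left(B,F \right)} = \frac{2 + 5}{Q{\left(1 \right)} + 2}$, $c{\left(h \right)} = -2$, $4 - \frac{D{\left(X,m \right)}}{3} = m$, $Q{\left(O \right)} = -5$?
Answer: $-67$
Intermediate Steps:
$D{\left(X,m \right)} = 12 - 3 m$
$j{\left(B,F \right)} = - \frac{7}{3}$ ($j{\left(B,F \right)} = \frac{2 + 5}{-5 + 2} = \frac{7}{-3} = 7 \left(- \frac{1}{3}\right) = - \frac{7}{3}$)
$-74 + j{\left(c{\left(1 - 0 \right)},-1 \right)} D{\left(8,5 \right)} = -74 - \frac{7 \left(12 - 15\right)}{3} = -74 - -7 = -74 + 7 = -67$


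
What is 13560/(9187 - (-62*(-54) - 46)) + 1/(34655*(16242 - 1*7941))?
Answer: 780164173537/338588949435 ≈ 2.3042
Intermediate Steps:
13560/(9187 - (-62*(-54) - 46)) + 1/(34655*(16242 - 1*7941)) = 13560/(9187 - (3348 - 46)) + 1/(34655*(16242 - 7941)) = 13560/(9187 - 1*3302) + (1/34655)/8301 = 13560/(9187 - 3302) + (1/34655)*(1/8301) = 13560/5885 + 1/287671155 = 13560*(1/5885) + 1/287671155 = 2712/1177 + 1/287671155 = 780164173537/338588949435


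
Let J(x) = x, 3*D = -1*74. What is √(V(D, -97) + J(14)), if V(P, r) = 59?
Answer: √73 ≈ 8.5440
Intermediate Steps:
D = -74/3 (D = (-1*74)/3 = (⅓)*(-74) = -74/3 ≈ -24.667)
√(V(D, -97) + J(14)) = √(59 + 14) = √73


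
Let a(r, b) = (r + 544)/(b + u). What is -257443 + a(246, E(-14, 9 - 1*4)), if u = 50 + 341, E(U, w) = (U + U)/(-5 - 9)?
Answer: -101174309/393 ≈ -2.5744e+5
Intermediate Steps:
E(U, w) = -U/7 (E(U, w) = (2*U)/(-14) = (2*U)*(-1/14) = -U/7)
u = 391
a(r, b) = (544 + r)/(391 + b) (a(r, b) = (r + 544)/(b + 391) = (544 + r)/(391 + b))
-257443 + a(246, E(-14, 9 - 1*4)) = -257443 + (544 + 246)/(391 - ⅐*(-14)) = -257443 + 790/(391 + 2) = -257443 + 790/393 = -101174309/393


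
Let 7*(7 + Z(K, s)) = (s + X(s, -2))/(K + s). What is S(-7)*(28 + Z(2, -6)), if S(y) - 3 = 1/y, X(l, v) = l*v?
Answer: 2910/49 ≈ 59.388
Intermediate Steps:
Z(K, s) = -7 - s/(7*(K + s)) (Z(K, s) = -7 + ((s + s*(-2))/(K + s))/7 = -7 + ((s - 2*s)/(K + s))/7 = -7 + ((-s)/(K + s))/7 = -7 + (-s/(K + s))/7 = -7 - s/(7*(K + s)))
S(y) = 3 + 1/y
S(-7)*(28 + Z(2, -6)) = (3 + 1/(-7))*(28 + (-7*2 - 50/7*(-6))/(2 - 6)) = (3 - ⅐)*(28 + (-14 + 300/7)/(-4)) = 20*(28 - ¼*202/7)/7 = 20*(28 - 101/14)/7 = (20/7)*(291/14) = 2910/49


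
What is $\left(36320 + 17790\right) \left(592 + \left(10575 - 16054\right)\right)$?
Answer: $-264435570$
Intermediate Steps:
$\left(36320 + 17790\right) \left(592 + \left(10575 - 16054\right)\right) = 54110 \left(592 - 5479\right) = 54110 \left(-4887\right) = -264435570$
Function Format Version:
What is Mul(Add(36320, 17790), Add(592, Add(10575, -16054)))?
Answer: -264435570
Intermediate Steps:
Mul(Add(36320, 17790), Add(592, Add(10575, -16054))) = Mul(54110, Add(592, -5479)) = Mul(54110, -4887) = -264435570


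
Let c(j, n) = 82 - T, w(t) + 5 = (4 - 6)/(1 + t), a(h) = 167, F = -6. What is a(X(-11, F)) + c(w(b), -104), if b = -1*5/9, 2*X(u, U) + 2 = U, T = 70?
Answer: 179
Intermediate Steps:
X(u, U) = -1 + U/2
b = -5/9 (b = -5*⅑ = -5/9 ≈ -0.55556)
w(t) = -5 - 2/(1 + t) (w(t) = -5 + (4 - 6)/(1 + t) = -5 - 2/(1 + t))
c(j, n) = 12 (c(j, n) = 82 - 1*70 = 82 - 70 = 12)
a(X(-11, F)) + c(w(b), -104) = 167 + 12 = 179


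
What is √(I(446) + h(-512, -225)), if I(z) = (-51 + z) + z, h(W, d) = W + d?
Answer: 2*√26 ≈ 10.198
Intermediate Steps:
I(z) = -51 + 2*z
√(I(446) + h(-512, -225)) = √((-51 + 2*446) + (-512 - 225)) = √((-51 + 892) - 737) = √(841 - 737) = √104 = 2*√26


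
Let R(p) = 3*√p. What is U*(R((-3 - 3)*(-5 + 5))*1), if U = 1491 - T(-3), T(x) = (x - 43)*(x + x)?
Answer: 0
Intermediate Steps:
T(x) = 2*x*(-43 + x) (T(x) = (-43 + x)*(2*x) = 2*x*(-43 + x))
U = 1215 (U = 1491 - 2*(-3)*(-43 - 3) = 1491 - 2*(-3)*(-46) = 1491 - 1*276 = 1491 - 276 = 1215)
U*(R((-3 - 3)*(-5 + 5))*1) = 1215*((3*√((-3 - 3)*(-5 + 5)))*1) = 1215*((3*√(-6*0))*1) = 1215*((3*√0)*1) = 1215*((3*0)*1) = 1215*(0*1) = 1215*0 = 0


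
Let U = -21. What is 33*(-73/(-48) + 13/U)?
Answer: 3333/112 ≈ 29.759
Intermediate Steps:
33*(-73/(-48) + 13/U) = 33*(-73/(-48) + 13/(-21)) = 33*(-73*(-1/48) + 13*(-1/21)) = 33*(73/48 - 13/21) = 33*(101/112) = 3333/112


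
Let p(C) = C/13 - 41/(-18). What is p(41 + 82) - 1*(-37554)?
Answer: 8790383/234 ≈ 37566.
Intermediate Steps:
p(C) = 41/18 + C/13 (p(C) = C*(1/13) - 41*(-1/18) = C/13 + 41/18 = 41/18 + C/13)
p(41 + 82) - 1*(-37554) = (41/18 + (41 + 82)/13) - 1*(-37554) = (41/18 + (1/13)*123) + 37554 = (41/18 + 123/13) + 37554 = 2747/234 + 37554 = 8790383/234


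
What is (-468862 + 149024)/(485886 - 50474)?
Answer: -159919/217706 ≈ -0.73456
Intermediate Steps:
(-468862 + 149024)/(485886 - 50474) = -319838/435412 = -319838*1/435412 = -159919/217706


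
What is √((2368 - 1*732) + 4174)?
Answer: √5810 ≈ 76.223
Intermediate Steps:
√((2368 - 1*732) + 4174) = √((2368 - 732) + 4174) = √(1636 + 4174) = √5810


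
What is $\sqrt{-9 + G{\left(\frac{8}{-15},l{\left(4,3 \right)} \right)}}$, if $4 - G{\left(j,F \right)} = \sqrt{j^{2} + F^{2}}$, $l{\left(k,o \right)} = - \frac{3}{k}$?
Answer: $\frac{\sqrt{-4500 - 15 \sqrt{3049}}}{30} \approx 2.4332 i$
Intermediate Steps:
$G{\left(j,F \right)} = 4 - \sqrt{F^{2} + j^{2}}$ ($G{\left(j,F \right)} = 4 - \sqrt{j^{2} + F^{2}} = 4 - \sqrt{F^{2} + j^{2}}$)
$\sqrt{-9 + G{\left(\frac{8}{-15},l{\left(4,3 \right)} \right)}} = \sqrt{-9 + \left(4 - \sqrt{\left(- \frac{3}{4}\right)^{2} + \left(\frac{8}{-15}\right)^{2}}\right)} = \sqrt{-9 + \left(4 - \sqrt{\left(\left(-3\right) \frac{1}{4}\right)^{2} + \left(8 \left(- \frac{1}{15}\right)\right)^{2}}\right)} = \sqrt{-9 + \left(4 - \sqrt{\left(- \frac{3}{4}\right)^{2} + \left(- \frac{8}{15}\right)^{2}}\right)} = \sqrt{-9 + \left(4 - \sqrt{\frac{9}{16} + \frac{64}{225}}\right)} = \sqrt{-9 + \left(4 - \sqrt{\frac{3049}{3600}}\right)} = \sqrt{-9 + \left(4 - \frac{\sqrt{3049}}{60}\right)} = \sqrt{-5 - \frac{\sqrt{3049}}{60}}$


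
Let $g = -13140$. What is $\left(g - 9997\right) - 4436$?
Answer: $-27573$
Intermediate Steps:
$\left(g - 9997\right) - 4436 = \left(-13140 - 9997\right) - 4436 = -23137 - 4436 = -27573$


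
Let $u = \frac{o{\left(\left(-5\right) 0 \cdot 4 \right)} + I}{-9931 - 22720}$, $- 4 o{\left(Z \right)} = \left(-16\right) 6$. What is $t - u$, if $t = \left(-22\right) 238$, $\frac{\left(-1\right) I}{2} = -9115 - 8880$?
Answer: $- \frac{170924622}{32651} \approx -5234.9$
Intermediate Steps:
$o{\left(Z \right)} = 24$ ($o{\left(Z \right)} = - \frac{\left(-16\right) 6}{4} = \left(- \frac{1}{4}\right) \left(-96\right) = 24$)
$I = 35990$ ($I = - 2 \left(-9115 - 8880\right) = \left(-2\right) \left(-17995\right) = 35990$)
$t = -5236$
$u = - \frac{36014}{32651}$ ($u = \frac{24 + 35990}{-9931 - 22720} = \frac{36014}{-32651} = 36014 \left(- \frac{1}{32651}\right) = - \frac{36014}{32651} \approx -1.103$)
$t - u = -5236 - - \frac{36014}{32651} = -5236 + \frac{36014}{32651} = - \frac{170924622}{32651}$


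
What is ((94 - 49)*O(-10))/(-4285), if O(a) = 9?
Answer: -81/857 ≈ -0.094516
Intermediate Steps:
((94 - 49)*O(-10))/(-4285) = ((94 - 49)*9)/(-4285) = (45*9)*(-1/4285) = 405*(-1/4285) = -81/857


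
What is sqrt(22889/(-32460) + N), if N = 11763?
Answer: sqrt(3098340198465)/16230 ≈ 108.45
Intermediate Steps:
sqrt(22889/(-32460) + N) = sqrt(22889/(-32460) + 11763) = sqrt(22889*(-1/32460) + 11763) = sqrt(-22889/32460 + 11763) = sqrt(381804091/32460) = sqrt(3098340198465)/16230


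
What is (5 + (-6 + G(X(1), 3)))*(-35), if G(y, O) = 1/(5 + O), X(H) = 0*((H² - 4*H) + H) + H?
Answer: 245/8 ≈ 30.625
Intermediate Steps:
X(H) = H (X(H) = 0*(H² - 3*H) + H = 0 + H = H)
(5 + (-6 + G(X(1), 3)))*(-35) = (5 + (-6 + 1/(5 + 3)))*(-35) = (5 + (-6 + 1/8))*(-35) = (5 + (-6 + ⅛))*(-35) = (5 - 47/8)*(-35) = -7/8*(-35) = 245/8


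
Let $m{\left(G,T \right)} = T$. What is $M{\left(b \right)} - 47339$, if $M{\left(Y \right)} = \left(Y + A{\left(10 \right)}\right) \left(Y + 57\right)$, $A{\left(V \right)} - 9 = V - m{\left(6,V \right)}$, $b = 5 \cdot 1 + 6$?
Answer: $-45979$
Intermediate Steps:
$b = 11$ ($b = 5 + 6 = 11$)
$A{\left(V \right)} = 9$ ($A{\left(V \right)} = 9 + \left(V - V\right) = 9 + 0 = 9$)
$M{\left(Y \right)} = \left(9 + Y\right) \left(57 + Y\right)$ ($M{\left(Y \right)} = \left(Y + 9\right) \left(Y + 57\right) = \left(9 + Y\right) \left(57 + Y\right)$)
$M{\left(b \right)} - 47339 = \left(513 + 11^{2} + 66 \cdot 11\right) - 47339 = \left(513 + 121 + 726\right) - 47339 = 1360 - 47339 = -45979$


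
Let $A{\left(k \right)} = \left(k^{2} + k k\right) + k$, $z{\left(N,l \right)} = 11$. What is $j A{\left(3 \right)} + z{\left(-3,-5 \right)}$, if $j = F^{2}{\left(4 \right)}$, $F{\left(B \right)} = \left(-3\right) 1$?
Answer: $200$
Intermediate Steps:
$F{\left(B \right)} = -3$
$A{\left(k \right)} = k + 2 k^{2}$ ($A{\left(k \right)} = \left(k^{2} + k^{2}\right) + k = 2 k^{2} + k = k + 2 k^{2}$)
$j = 9$ ($j = \left(-3\right)^{2} = 9$)
$j A{\left(3 \right)} + z{\left(-3,-5 \right)} = 9 \cdot 3 \left(1 + 2 \cdot 3\right) + 11 = 9 \cdot 3 \left(1 + 6\right) + 11 = 9 \cdot 3 \cdot 7 + 11 = 9 \cdot 21 + 11 = 189 + 11 = 200$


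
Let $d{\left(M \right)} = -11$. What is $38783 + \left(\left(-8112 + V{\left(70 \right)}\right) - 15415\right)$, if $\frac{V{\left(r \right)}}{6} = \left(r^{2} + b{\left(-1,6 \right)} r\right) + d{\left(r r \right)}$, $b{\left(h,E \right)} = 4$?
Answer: $46270$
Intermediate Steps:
$V{\left(r \right)} = -66 + 6 r^{2} + 24 r$ ($V{\left(r \right)} = 6 \left(\left(r^{2} + 4 r\right) - 11\right) = 6 \left(-11 + r^{2} + 4 r\right) = -66 + 6 r^{2} + 24 r$)
$38783 + \left(\left(-8112 + V{\left(70 \right)}\right) - 15415\right) = 38783 + \left(\left(-8112 + \left(-66 + 6 \cdot 70^{2} + 24 \cdot 70\right)\right) - 15415\right) = 38783 + \left(\left(-8112 + \left(-66 + 6 \cdot 4900 + 1680\right)\right) - 15415\right) = 38783 + \left(\left(-8112 + \left(-66 + 29400 + 1680\right)\right) - 15415\right) = 38783 + \left(\left(-8112 + 31014\right) - 15415\right) = 38783 + \left(22902 - 15415\right) = 38783 + 7487 = 46270$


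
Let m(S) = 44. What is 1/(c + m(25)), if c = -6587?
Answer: -1/6543 ≈ -0.00015284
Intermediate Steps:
1/(c + m(25)) = 1/(-6587 + 44) = 1/(-6543) = -1/6543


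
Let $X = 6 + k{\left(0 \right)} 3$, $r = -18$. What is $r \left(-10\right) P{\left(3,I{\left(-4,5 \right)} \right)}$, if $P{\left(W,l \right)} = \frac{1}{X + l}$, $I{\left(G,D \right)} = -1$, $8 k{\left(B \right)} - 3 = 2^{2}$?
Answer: $\frac{1440}{61} \approx 23.607$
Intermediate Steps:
$k{\left(B \right)} = \frac{7}{8}$ ($k{\left(B \right)} = \frac{3}{8} + \frac{2^{2}}{8} = \frac{3}{8} + \frac{1}{8} \cdot 4 = \frac{3}{8} + \frac{1}{2} = \frac{7}{8}$)
$X = \frac{69}{8}$ ($X = 6 + \frac{7}{8} \cdot 3 = 6 + \frac{21}{8} = \frac{69}{8} \approx 8.625$)
$P{\left(W,l \right)} = \frac{1}{\frac{69}{8} + l}$
$r \left(-10\right) P{\left(3,I{\left(-4,5 \right)} \right)} = \left(-18\right) \left(-10\right) \frac{8}{69 + 8 \left(-1\right)} = 180 \frac{8}{69 - 8} = 180 \cdot \frac{8}{61} = \frac{1440}{61}$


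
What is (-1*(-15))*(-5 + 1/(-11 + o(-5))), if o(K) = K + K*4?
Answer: -905/12 ≈ -75.417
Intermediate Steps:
o(K) = 5*K (o(K) = K + 4*K = 5*K)
(-1*(-15))*(-5 + 1/(-11 + o(-5))) = (-1*(-15))*(-5 + 1/(-11 + 5*(-5))) = 15*(-5 + 1/(-11 - 25)) = 15*(-5 + 1/(-36)) = 15*(-5 - 1/36) = 15*(-181/36) = -905/12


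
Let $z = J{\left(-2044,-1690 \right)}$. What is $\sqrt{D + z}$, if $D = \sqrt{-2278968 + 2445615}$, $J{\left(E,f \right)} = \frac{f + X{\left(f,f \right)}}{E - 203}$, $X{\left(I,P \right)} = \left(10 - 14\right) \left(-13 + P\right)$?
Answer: $\frac{\sqrt{-11509134 + 5049009 \sqrt{166647}}}{2247} \approx 20.148$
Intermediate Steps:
$X{\left(I,P \right)} = 52 - 4 P$ ($X{\left(I,P \right)} = - 4 \left(-13 + P\right) = 52 - 4 P$)
$J{\left(E,f \right)} = \frac{52 - 3 f}{-203 + E}$ ($J{\left(E,f \right)} = \frac{f - \left(-52 + 4 f\right)}{E - 203} = \frac{52 - 3 f}{-203 + E}$)
$D = \sqrt{166647} \approx 408.22$
$z = - \frac{5122}{2247}$ ($z = \frac{52 - -5070}{-203 - 2044} = \frac{52 + 5070}{-2247} = \left(- \frac{1}{2247}\right) 5122 = - \frac{5122}{2247} \approx -2.2795$)
$\sqrt{D + z} = \sqrt{\sqrt{166647} - \frac{5122}{2247}} = \sqrt{- \frac{5122}{2247} + \sqrt{166647}}$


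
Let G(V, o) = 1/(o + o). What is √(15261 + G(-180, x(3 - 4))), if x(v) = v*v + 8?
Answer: √549398/6 ≈ 123.54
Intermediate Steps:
x(v) = 8 + v² (x(v) = v² + 8 = 8 + v²)
G(V, o) = 1/(2*o)
√(15261 + G(-180, x(3 - 4))) = √(15261 + 1/(2*(8 + (3 - 4)²))) = √(15261 + 1/(2*(8 + (-1)²))) = √(15261 + 1/(2*(8 + 1))) = √(15261 + (½)/9) = √(15261 + (½)*(⅑)) = √(15261 + 1/18) = √(274699/18) = √549398/6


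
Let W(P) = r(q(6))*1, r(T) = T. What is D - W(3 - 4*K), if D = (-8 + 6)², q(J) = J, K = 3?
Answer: -2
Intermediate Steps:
W(P) = 6 (W(P) = 6*1 = 6)
D = 4 (D = (-2)² = 4)
D - W(3 - 4*K) = 4 - 1*6 = 4 - 6 = -2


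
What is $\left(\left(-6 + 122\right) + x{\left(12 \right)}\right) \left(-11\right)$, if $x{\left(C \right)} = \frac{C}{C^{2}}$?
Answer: $- \frac{15323}{12} \approx -1276.9$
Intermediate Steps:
$x{\left(C \right)} = \frac{1}{C}$ ($x{\left(C \right)} = \frac{C}{C^{2}} = \frac{1}{C}$)
$\left(\left(-6 + 122\right) + x{\left(12 \right)}\right) \left(-11\right) = \left(\left(-6 + 122\right) + \frac{1}{12}\right) \left(-11\right) = \left(116 + \frac{1}{12}\right) \left(-11\right) = \frac{1393}{12} \left(-11\right) = - \frac{15323}{12}$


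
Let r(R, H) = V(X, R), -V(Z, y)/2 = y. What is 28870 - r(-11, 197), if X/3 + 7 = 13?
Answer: 28848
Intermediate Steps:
X = 18 (X = -21 + 3*13 = -21 + 39 = 18)
V(Z, y) = -2*y
r(R, H) = -2*R
28870 - r(-11, 197) = 28870 - (-2)*(-11) = 28870 - 1*22 = 28870 - 22 = 28848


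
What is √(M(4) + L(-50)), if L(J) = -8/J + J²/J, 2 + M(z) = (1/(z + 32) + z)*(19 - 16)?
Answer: I*√35781/30 ≈ 6.3053*I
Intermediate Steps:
M(z) = -2 + 3*z + 3/(32 + z) (M(z) = -2 + (1/(z + 32) + z)*(19 - 16) = -2 + (1/(32 + z) + z)*3 = -2 + (z + 1/(32 + z))*3 = -2 + (3*z + 3/(32 + z)) = -2 + 3*z + 3/(32 + z))
L(J) = J - 8/J (L(J) = -8/J + J = J - 8/J)
√(M(4) + L(-50)) = √((-61 + 3*4² + 94*4)/(32 + 4) + (-50 - 8/(-50))) = √((-61 + 3*16 + 376)/36 + (-50 - 8*(-1/50))) = √((-61 + 48 + 376)/36 + (-50 + 4/25)) = √((1/36)*363 - 1246/25) = √(121/12 - 1246/25) = √(-11927/300) = I*√35781/30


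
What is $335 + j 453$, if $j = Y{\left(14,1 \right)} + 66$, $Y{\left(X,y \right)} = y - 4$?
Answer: $28874$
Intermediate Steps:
$Y{\left(X,y \right)} = -4 + y$ ($Y{\left(X,y \right)} = y - 4 = -4 + y$)
$j = 63$ ($j = \left(-4 + 1\right) + 66 = -3 + 66 = 63$)
$335 + j 453 = 335 + 63 \cdot 453 = 335 + 28539 = 28874$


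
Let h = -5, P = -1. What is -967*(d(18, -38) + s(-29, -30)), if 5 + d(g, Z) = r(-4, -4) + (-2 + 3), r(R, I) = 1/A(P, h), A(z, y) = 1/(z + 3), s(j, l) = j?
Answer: 29977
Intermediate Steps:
A(z, y) = 1/(3 + z)
r(R, I) = 2 (r(R, I) = 1/(1/(3 - 1)) = 1/(1/2) = 1/(½) = 2)
d(g, Z) = -2 (d(g, Z) = -5 + (2 + (-2 + 3)) = -5 + (2 + 1) = -5 + 3 = -2)
-967*(d(18, -38) + s(-29, -30)) = -967*(-2 - 29) = -967*(-31) = 29977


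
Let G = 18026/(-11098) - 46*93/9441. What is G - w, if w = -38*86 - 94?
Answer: 58673330701/17462703 ≈ 3359.9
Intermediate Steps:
G = -36276785/17462703 (G = 18026*(-1/11098) - 4278*1/9441 = -9013/5549 - 1426/3147 = -36276785/17462703 ≈ -2.0774)
w = -3362 (w = -3268 - 94 = -3362)
G - w = -36276785/17462703 - 1*(-3362) = -36276785/17462703 + 3362 = 58673330701/17462703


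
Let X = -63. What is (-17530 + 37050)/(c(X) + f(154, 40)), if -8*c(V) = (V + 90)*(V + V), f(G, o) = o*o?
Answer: 78080/8101 ≈ 9.6383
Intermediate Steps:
f(G, o) = o²
c(V) = -V*(90 + V)/4 (c(V) = -(V + 90)*(V + V)/8 = -(90 + V)*2*V/8 = -V*(90 + V)/4)
(-17530 + 37050)/(c(X) + f(154, 40)) = (-17530 + 37050)/(-¼*(-63)*(90 - 63) + 40²) = 19520/(-¼*(-63)*27 + 1600) = 19520/(1701/4 + 1600) = 19520/(8101/4) = 19520*(4/8101) = 78080/8101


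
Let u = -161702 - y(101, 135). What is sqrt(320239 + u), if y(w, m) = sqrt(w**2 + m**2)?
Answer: sqrt(158537 - sqrt(28426)) ≈ 397.96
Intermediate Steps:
y(w, m) = sqrt(m**2 + w**2)
u = -161702 - sqrt(28426) (u = -161702 - sqrt(135**2 + 101**2) = -161702 - sqrt(18225 + 10201) = -161702 - sqrt(28426) ≈ -1.6187e+5)
sqrt(320239 + u) = sqrt(320239 + (-161702 - sqrt(28426))) = sqrt(158537 - sqrt(28426))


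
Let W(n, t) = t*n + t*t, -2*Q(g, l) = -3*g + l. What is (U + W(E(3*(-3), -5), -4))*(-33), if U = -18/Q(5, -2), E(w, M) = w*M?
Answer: 93192/17 ≈ 5481.9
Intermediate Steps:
Q(g, l) = -l/2 + 3*g/2 (Q(g, l) = -(-3*g + l)/2 = -(l - 3*g)/2 = -l/2 + 3*g/2)
E(w, M) = M*w
W(n, t) = t² + n*t (W(n, t) = n*t + t² = t² + n*t)
U = -36/17 (U = -18/(-½*(-2) + (3/2)*5) = -18/(1 + 15/2) = -18/17/2 = -18*2/17 = -36/17 ≈ -2.1176)
(U + W(E(3*(-3), -5), -4))*(-33) = (-36/17 - 4*(-15*(-3) - 4))*(-33) = (-36/17 - 4*(-5*(-9) - 4))*(-33) = (-36/17 - 4*(45 - 4))*(-33) = (-36/17 - 4*41)*(-33) = (-36/17 - 164)*(-33) = -2824/17*(-33) = 93192/17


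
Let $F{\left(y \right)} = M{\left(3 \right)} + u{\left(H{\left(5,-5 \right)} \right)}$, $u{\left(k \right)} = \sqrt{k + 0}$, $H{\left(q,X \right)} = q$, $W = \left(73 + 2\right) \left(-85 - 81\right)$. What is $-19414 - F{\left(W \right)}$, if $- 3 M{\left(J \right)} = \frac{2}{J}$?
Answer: $- \frac{174724}{9} - \sqrt{5} \approx -19416.0$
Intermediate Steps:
$W = -12450$ ($W = 75 \left(-166\right) = -12450$)
$u{\left(k \right)} = \sqrt{k}$
$M{\left(J \right)} = - \frac{2}{3 J}$ ($M{\left(J \right)} = - \frac{2 \frac{1}{J}}{3} = - \frac{2}{3 J}$)
$F{\left(y \right)} = - \frac{2}{9} + \sqrt{5}$ ($F{\left(y \right)} = - \frac{2}{3 \cdot 3} + \sqrt{5} = \left(- \frac{2}{3}\right) \frac{1}{3} + \sqrt{5} = - \frac{2}{9} + \sqrt{5}$)
$-19414 - F{\left(W \right)} = -19414 - \left(- \frac{2}{9} + \sqrt{5}\right) = -19414 + \left(\frac{2}{9} - \sqrt{5}\right) = - \frac{174724}{9} - \sqrt{5}$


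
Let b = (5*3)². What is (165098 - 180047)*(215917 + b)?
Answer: -3231106758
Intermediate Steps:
b = 225 (b = 15² = 225)
(165098 - 180047)*(215917 + b) = (165098 - 180047)*(215917 + 225) = -14949*216142 = -3231106758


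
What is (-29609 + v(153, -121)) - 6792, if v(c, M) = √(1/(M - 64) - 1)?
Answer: -36401 + I*√34410/185 ≈ -36401.0 + 1.0027*I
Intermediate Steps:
v(c, M) = √(-1 + 1/(-64 + M)) (v(c, M) = √(1/(-64 + M) - 1) = √(-1 + 1/(-64 + M)))
(-29609 + v(153, -121)) - 6792 = (-29609 + √((65 - 1*(-121))/(-64 - 121))) - 6792 = (-29609 + √((65 + 121)/(-185))) - 6792 = (-29609 + √(-1/185*186)) - 6792 = (-29609 + √(-186/185)) - 6792 = (-29609 + I*√34410/185) - 6792 = -36401 + I*√34410/185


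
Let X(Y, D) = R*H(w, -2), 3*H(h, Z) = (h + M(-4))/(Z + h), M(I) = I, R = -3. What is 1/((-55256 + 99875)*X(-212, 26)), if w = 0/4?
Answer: -1/89238 ≈ -1.1206e-5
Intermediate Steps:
w = 0 (w = 0*(¼) = 0)
H(h, Z) = (-4 + h)/(3*(Z + h)) (H(h, Z) = ((h - 4)/(Z + h))/3 = ((-4 + h)/(Z + h))/3 = (-4 + h)/(3*(Z + h)))
X(Y, D) = -2 (X(Y, D) = -(-4 + 0)/(-2 + 0) = -(-4)/(-2) = -(-1)*(-4)/2 = -3*⅔ = -2)
1/((-55256 + 99875)*X(-212, 26)) = 1/((-55256 + 99875)*(-2)) = -½/44619 = (1/44619)*(-½) = -1/89238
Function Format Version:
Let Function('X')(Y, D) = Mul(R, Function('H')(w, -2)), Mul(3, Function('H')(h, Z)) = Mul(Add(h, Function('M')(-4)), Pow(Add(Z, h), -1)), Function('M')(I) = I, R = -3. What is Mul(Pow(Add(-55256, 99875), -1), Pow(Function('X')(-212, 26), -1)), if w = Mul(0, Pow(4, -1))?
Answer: Rational(-1, 89238) ≈ -1.1206e-5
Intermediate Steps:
w = 0 (w = Mul(0, Rational(1, 4)) = 0)
Function('H')(h, Z) = Mul(Rational(1, 3), Pow(Add(Z, h), -1), Add(-4, h)) (Function('H')(h, Z) = Mul(Rational(1, 3), Mul(Add(h, -4), Pow(Add(Z, h), -1))) = Mul(Rational(1, 3), Mul(Add(-4, h), Pow(Add(Z, h), -1))) = Mul(Rational(1, 3), Mul(Pow(Add(Z, h), -1), Add(-4, h))) = Mul(Rational(1, 3), Pow(Add(Z, h), -1), Add(-4, h)))
Function('X')(Y, D) = -2 (Function('X')(Y, D) = Mul(-3, Mul(Rational(1, 3), Pow(Add(-2, 0), -1), Add(-4, 0))) = Mul(-3, Mul(Rational(1, 3), Pow(-2, -1), -4)) = Mul(-3, Mul(Rational(1, 3), Rational(-1, 2), -4)) = Mul(-3, Rational(2, 3)) = -2)
Mul(Pow(Add(-55256, 99875), -1), Pow(Function('X')(-212, 26), -1)) = Mul(Pow(Add(-55256, 99875), -1), Pow(-2, -1)) = Mul(Pow(44619, -1), Rational(-1, 2)) = Mul(Rational(1, 44619), Rational(-1, 2)) = Rational(-1, 89238)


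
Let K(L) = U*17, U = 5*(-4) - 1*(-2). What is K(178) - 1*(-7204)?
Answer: 6898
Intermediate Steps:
U = -18 (U = -20 + 2 = -18)
K(L) = -306 (K(L) = -18*17 = -306)
K(178) - 1*(-7204) = -306 - 1*(-7204) = -306 + 7204 = 6898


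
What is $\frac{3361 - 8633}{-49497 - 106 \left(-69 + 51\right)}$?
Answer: $\frac{5272}{47589} \approx 0.11078$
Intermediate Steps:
$\frac{3361 - 8633}{-49497 - 106 \left(-69 + 51\right)} = - \frac{5272}{-49497 - -1908} = - \frac{5272}{-49497 + 1908} = - \frac{5272}{-47589} = \left(-5272\right) \left(- \frac{1}{47589}\right) = \frac{5272}{47589}$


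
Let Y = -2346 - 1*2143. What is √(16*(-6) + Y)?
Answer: I*√4585 ≈ 67.713*I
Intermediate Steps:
Y = -4489 (Y = -2346 - 2143 = -4489)
√(16*(-6) + Y) = √(16*(-6) - 4489) = √(-96 - 4489) = √(-4585) = I*√4585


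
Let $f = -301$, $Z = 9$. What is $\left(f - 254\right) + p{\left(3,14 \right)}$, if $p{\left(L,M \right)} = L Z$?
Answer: $-528$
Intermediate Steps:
$p{\left(L,M \right)} = 9 L$ ($p{\left(L,M \right)} = L 9 = 9 L$)
$\left(f - 254\right) + p{\left(3,14 \right)} = \left(-301 - 254\right) + 9 \cdot 3 = -555 + 27 = -528$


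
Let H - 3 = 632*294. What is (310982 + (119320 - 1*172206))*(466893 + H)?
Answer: 168460291584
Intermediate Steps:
H = 185811 (H = 3 + 632*294 = 3 + 185808 = 185811)
(310982 + (119320 - 1*172206))*(466893 + H) = (310982 + (119320 - 1*172206))*(466893 + 185811) = (310982 + (119320 - 172206))*652704 = (310982 - 52886)*652704 = 258096*652704 = 168460291584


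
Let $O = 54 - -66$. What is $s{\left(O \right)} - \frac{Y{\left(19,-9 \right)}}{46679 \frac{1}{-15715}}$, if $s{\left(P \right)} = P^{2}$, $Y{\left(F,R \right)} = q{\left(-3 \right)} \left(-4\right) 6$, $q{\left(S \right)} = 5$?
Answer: $\frac{670291800}{46679} \approx 14360.0$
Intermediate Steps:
$O = 120$ ($O = 54 + 66 = 120$)
$Y{\left(F,R \right)} = -120$ ($Y{\left(F,R \right)} = 5 \left(-4\right) 6 = \left(-20\right) 6 = -120$)
$s{\left(O \right)} - \frac{Y{\left(19,-9 \right)}}{46679 \frac{1}{-15715}} = 120^{2} - - \frac{120}{46679 \frac{1}{-15715}} = 14400 - - \frac{120}{46679 \left(- \frac{1}{15715}\right)} = 14400 - - \frac{120}{- \frac{46679}{15715}} = 14400 - \left(-120\right) \left(- \frac{15715}{46679}\right) = 14400 - \frac{1885800}{46679} = \frac{670291800}{46679}$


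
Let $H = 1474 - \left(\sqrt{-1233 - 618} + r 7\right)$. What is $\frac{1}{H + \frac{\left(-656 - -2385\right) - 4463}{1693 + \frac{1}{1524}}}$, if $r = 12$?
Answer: $\frac{9242599530347782}{12844609886027830855} + \frac{6657086297689 i \sqrt{1851}}{12844609886027830855} \approx 0.00071957 + 2.2298 \cdot 10^{-5} i$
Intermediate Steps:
$H = 1390 - i \sqrt{1851}$ ($H = 1474 - \left(\sqrt{-1233 - 618} + 12 \cdot 7\right) = 1474 - \left(\sqrt{-1851} + 84\right) = 1474 - \left(i \sqrt{1851} + 84\right) = 1474 - \left(84 + i \sqrt{1851}\right) = 1390 - i \sqrt{1851} \approx 1390.0 - 43.023 i$)
$\frac{1}{H + \frac{\left(-656 - -2385\right) - 4463}{1693 + \frac{1}{1524}}} = \frac{1}{\left(1390 - i \sqrt{1851}\right) + \frac{\left(-656 - -2385\right) - 4463}{1693 + \frac{1}{1524}}} = \frac{1}{\left(1390 - i \sqrt{1851}\right) + \frac{\left(-656 + 2385\right) - 4463}{1693 + \frac{1}{1524}}} = \frac{1}{\left(1390 - i \sqrt{1851}\right) + \frac{1729 - 4463}{\frac{2580133}{1524}}} = \frac{1}{\left(1390 - i \sqrt{1851}\right) - \frac{4166616}{2580133}} = \frac{1}{\frac{3582218254}{2580133} - i \sqrt{1851}}$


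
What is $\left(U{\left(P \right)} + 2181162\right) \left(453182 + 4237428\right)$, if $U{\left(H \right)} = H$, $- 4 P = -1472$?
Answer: $10232706433300$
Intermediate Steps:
$P = 368$ ($P = \left(- \frac{1}{4}\right) \left(-1472\right) = 368$)
$\left(U{\left(P \right)} + 2181162\right) \left(453182 + 4237428\right) = \left(368 + 2181162\right) \left(453182 + 4237428\right) = 2181530 \cdot 4690610 = 10232706433300$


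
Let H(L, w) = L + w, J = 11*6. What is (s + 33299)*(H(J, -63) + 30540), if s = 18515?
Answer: 1582555002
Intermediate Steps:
J = 66
(s + 33299)*(H(J, -63) + 30540) = (18515 + 33299)*((66 - 63) + 30540) = 51814*(3 + 30540) = 51814*30543 = 1582555002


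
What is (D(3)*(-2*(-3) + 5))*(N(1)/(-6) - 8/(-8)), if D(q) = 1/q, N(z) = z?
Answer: 55/18 ≈ 3.0556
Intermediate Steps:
(D(3)*(-2*(-3) + 5))*(N(1)/(-6) - 8/(-8)) = ((-2*(-3) + 5)/3)*(1/(-6) - 8/(-8)) = ((6 + 5)/3)*(1*(-⅙) - 8*(-⅛)) = ((⅓)*11)*(-⅙ + 1) = (11/3)*(⅚) = 55/18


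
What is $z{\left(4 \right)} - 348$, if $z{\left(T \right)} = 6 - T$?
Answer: $-346$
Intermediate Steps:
$z{\left(4 \right)} - 348 = \left(6 - 4\right) - 348 = 2 - 348 = -346$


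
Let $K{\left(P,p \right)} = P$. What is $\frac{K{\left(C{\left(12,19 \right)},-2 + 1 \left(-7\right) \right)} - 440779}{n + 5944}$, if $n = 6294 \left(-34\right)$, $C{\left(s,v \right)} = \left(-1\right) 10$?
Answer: $\frac{440789}{208052} \approx 2.1186$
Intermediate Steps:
$C{\left(s,v \right)} = -10$
$n = -213996$
$\frac{K{\left(C{\left(12,19 \right)},-2 + 1 \left(-7\right) \right)} - 440779}{n + 5944} = \frac{-10 - 440779}{-213996 + 5944} = - \frac{440789}{-208052} = \left(-440789\right) \left(- \frac{1}{208052}\right) = \frac{440789}{208052}$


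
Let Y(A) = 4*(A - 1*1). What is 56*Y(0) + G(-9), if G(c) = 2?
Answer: -222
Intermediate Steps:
Y(A) = -4 + 4*A (Y(A) = 4*(A - 1) = 4*(-1 + A) = -4 + 4*A)
56*Y(0) + G(-9) = 56*(-4 + 4*0) + 2 = 56*(-4 + 0) + 2 = 56*(-4) + 2 = -224 + 2 = -222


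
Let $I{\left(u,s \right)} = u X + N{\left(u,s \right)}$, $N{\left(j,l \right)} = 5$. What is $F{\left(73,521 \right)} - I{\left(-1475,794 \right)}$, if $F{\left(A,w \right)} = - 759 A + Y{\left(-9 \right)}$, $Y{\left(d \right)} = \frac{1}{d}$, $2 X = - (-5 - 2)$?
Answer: $- \frac{904493}{18} \approx -50250.0$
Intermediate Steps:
$X = \frac{7}{2}$ ($X = \frac{\left(-1\right) \left(-5 - 2\right)}{2} = \frac{\left(-1\right) \left(-7\right)}{2} = \frac{1}{2} \cdot 7 = \frac{7}{2} \approx 3.5$)
$I{\left(u,s \right)} = 5 + \frac{7 u}{2}$ ($I{\left(u,s \right)} = u \frac{7}{2} + 5 = \frac{7 u}{2} + 5 = 5 + \frac{7 u}{2}$)
$F{\left(A,w \right)} = - \frac{1}{9} - 759 A$ ($F{\left(A,w \right)} = - 759 A + \frac{1}{-9} = - 759 A - \frac{1}{9} = - \frac{1}{9} - 759 A$)
$F{\left(73,521 \right)} - I{\left(-1475,794 \right)} = \left(- \frac{1}{9} - 55407\right) - \left(5 + \frac{7}{2} \left(-1475\right)\right) = \left(- \frac{1}{9} - 55407\right) - \left(5 - \frac{10325}{2}\right) = - \frac{498664}{9} - - \frac{10315}{2} = - \frac{498664}{9} + \frac{10315}{2} = - \frac{904493}{18}$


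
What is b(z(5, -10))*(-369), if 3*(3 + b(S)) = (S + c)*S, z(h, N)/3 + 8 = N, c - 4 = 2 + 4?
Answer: -291141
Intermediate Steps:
c = 10 (c = 4 + (2 + 4) = 4 + 6 = 10)
z(h, N) = -24 + 3*N
b(S) = -3 + S*(10 + S)/3 (b(S) = -3 + ((S + 10)*S)/3 = -3 + ((10 + S)*S)/3 = -3 + (S*(10 + S))/3 = -3 + S*(10 + S)/3)
b(z(5, -10))*(-369) = (-3 + (-24 + 3*(-10))²/3 + 10*(-24 + 3*(-10))/3)*(-369) = (-3 + (-24 - 30)²/3 + 10*(-24 - 30)/3)*(-369) = (-3 + (⅓)*(-54)² + (10/3)*(-54))*(-369) = (-3 + (⅓)*2916 - 180)*(-369) = (-3 + 972 - 180)*(-369) = 789*(-369) = -291141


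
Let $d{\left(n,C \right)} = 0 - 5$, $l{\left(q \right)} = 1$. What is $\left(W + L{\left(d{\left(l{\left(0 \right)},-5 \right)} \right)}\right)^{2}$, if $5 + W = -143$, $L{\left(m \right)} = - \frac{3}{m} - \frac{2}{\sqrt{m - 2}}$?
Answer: $\frac{3802083}{175} - \frac{2948 i \sqrt{7}}{35} \approx 21726.0 - 222.85 i$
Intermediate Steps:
$d{\left(n,C \right)} = -5$
$L{\left(m \right)} = - \frac{3}{m} - \frac{2}{\sqrt{-2 + m}}$
$W = -148$ ($W = -5 - 143 = -148$)
$\left(W + L{\left(d{\left(l{\left(0 \right)},-5 \right)} \right)}\right)^{2} = \left(-148 - \left(- \frac{3}{5} + \frac{2}{\sqrt{-2 - 5}}\right)\right)^{2} = \left(-148 - \left(- \frac{3}{5} + \frac{2}{i \sqrt{7}}\right)\right)^{2} = \left(-148 + \left(\frac{3}{5} - 2 \left(- \frac{i \sqrt{7}}{7}\right)\right)\right)^{2} = \left(-148 + \left(\frac{3}{5} + \frac{2 i \sqrt{7}}{7}\right)\right)^{2} = \left(- \frac{737}{5} + \frac{2 i \sqrt{7}}{7}\right)^{2}$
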